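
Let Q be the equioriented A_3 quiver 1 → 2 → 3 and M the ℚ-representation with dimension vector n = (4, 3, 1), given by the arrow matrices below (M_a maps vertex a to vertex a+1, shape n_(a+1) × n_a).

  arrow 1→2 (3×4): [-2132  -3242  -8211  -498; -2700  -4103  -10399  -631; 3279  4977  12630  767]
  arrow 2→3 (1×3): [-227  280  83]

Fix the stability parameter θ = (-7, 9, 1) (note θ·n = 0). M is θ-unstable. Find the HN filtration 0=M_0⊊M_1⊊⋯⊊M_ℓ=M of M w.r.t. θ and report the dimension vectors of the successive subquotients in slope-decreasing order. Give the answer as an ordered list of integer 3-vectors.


Interval decomposition of M: I[1,1], I[1,2]^2, I[1,3].
HN type (ℓ=3): μ^(1)=9; μ^(2)=5; μ^(3)=-7

((0, 2, 0); (0, 1, 1); (4, 0, 0))


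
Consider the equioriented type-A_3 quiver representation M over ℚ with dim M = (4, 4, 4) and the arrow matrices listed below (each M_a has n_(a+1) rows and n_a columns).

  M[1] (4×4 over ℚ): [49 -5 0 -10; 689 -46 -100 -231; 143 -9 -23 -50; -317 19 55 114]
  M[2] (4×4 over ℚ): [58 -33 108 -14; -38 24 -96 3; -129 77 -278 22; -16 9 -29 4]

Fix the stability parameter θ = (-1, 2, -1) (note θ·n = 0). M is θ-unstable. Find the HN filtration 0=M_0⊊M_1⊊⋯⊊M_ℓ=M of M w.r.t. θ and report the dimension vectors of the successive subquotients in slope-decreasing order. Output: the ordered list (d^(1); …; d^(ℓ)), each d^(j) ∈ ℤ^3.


Via rank(M_{q-1}∘⋯∘M_p): M ≅ I[1,1], I[1,3]^3, I[2,3].
μ_θ-semistable layers: μ^(1)=1/2; μ^(2)=-1

((0, 4, 4); (4, 0, 0))


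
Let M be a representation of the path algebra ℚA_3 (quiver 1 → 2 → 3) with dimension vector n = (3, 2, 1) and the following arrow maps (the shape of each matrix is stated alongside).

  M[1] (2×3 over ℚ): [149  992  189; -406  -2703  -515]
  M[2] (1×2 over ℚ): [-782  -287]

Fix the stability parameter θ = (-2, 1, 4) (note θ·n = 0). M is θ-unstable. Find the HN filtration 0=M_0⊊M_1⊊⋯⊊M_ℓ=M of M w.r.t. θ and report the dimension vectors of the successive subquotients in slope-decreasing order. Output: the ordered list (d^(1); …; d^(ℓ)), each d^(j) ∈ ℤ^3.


Via rank(M_{q-1}∘⋯∘M_p): M ≅ I[1,1], I[1,2], I[1,3].
μ_θ-semistable layers: μ^(1)=4; μ^(2)=1; μ^(3)=-2

((0, 0, 1); (0, 2, 0); (3, 0, 0))


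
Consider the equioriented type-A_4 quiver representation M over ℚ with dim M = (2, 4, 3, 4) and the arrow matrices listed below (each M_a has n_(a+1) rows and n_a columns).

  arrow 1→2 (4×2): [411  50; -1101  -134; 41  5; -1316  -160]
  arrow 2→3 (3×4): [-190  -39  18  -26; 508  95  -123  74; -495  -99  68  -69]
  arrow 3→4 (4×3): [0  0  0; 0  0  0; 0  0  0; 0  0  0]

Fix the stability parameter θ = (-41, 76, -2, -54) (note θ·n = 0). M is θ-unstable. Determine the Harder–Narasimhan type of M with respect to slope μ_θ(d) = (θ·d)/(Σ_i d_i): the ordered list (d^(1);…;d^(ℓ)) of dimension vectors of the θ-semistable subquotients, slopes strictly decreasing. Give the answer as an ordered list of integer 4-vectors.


Interval decomposition of M: I[1,3]^2, I[2,2], I[2,3], I[4,4]^4.
HN type (ℓ=4): μ^(1)=76; μ^(2)=37; μ^(3)=-41; μ^(4)=-54

((0, 1, 0, 0); (0, 3, 3, 0); (2, 0, 0, 0); (0, 0, 0, 4))


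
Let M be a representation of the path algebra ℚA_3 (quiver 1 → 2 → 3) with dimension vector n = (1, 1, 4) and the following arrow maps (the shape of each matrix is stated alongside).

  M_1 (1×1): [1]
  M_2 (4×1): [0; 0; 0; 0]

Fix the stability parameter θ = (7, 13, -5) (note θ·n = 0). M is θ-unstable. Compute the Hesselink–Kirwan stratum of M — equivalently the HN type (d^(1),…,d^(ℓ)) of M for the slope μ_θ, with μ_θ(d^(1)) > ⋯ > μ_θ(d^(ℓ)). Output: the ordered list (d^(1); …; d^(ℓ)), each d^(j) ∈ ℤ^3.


Interval decomposition of M: I[1,2], I[3,3]^4.
HN type (ℓ=3): μ^(1)=13; μ^(2)=7; μ^(3)=-5

((0, 1, 0); (1, 0, 0); (0, 0, 4))


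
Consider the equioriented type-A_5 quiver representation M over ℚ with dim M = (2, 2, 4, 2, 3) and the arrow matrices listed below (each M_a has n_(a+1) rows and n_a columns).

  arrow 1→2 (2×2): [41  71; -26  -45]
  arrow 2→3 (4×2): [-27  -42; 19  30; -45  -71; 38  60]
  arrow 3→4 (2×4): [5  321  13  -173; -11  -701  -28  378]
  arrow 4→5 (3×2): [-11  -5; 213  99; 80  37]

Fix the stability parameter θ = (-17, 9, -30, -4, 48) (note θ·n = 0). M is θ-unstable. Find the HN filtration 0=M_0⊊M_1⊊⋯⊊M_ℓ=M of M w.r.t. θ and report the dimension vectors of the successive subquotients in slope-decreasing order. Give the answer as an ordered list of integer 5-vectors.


Via rank(M_{q-1}∘⋯∘M_p): M ≅ I[1,5]^2, I[3,3]^2, I[5,5].
μ_θ-semistable layers: μ^(1)=48; μ^(2)=-4; μ^(3)=-21/2; μ^(4)=-17; μ^(5)=-30

((0, 0, 0, 0, 3); (0, 0, 0, 2, 0); (0, 2, 2, 0, 0); (2, 0, 0, 0, 0); (0, 0, 2, 0, 0))


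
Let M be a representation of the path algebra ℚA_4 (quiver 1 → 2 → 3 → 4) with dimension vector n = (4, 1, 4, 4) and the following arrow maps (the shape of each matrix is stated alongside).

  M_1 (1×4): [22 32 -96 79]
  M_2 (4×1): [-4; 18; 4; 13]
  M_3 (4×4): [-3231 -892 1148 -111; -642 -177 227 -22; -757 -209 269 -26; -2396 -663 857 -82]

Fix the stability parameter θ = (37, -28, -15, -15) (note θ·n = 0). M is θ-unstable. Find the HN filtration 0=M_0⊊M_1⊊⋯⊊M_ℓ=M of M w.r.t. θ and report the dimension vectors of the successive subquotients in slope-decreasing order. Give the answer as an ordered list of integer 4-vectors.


Interval decomposition of M: I[1,1]^3, I[1,4], I[3,3], I[3,4]^2, I[4,4].
HN type (ℓ=3): μ^(1)=37; μ^(2)=-21/4; μ^(3)=-15

((3, 0, 0, 0); (1, 1, 1, 1); (0, 0, 3, 3))


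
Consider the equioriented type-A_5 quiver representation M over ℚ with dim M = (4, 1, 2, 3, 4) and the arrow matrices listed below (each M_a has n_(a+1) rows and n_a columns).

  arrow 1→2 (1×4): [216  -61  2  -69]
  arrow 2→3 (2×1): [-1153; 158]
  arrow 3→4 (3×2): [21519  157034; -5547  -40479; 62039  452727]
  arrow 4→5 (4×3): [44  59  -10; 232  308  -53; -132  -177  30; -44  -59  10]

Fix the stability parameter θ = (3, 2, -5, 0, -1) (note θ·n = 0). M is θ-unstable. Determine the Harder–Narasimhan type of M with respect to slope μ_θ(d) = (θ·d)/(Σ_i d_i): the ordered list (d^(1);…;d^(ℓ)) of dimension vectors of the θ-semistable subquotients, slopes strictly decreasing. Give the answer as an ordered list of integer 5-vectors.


Via rank(M_{q-1}∘⋯∘M_p): M ≅ I[1,1]^3, I[1,5], I[3,4], I[4,5], I[5,5]^2.
μ_θ-semistable layers: μ^(1)=3; μ^(2)=0; μ^(3)=-1/5; μ^(4)=-1/2; μ^(5)=-1; μ^(6)=-5

((3, 0, 0, 0, 0); (0, 0, 0, 1, 0); (1, 1, 1, 1, 1); (0, 0, 0, 1, 1); (0, 0, 0, 0, 2); (0, 0, 1, 0, 0))


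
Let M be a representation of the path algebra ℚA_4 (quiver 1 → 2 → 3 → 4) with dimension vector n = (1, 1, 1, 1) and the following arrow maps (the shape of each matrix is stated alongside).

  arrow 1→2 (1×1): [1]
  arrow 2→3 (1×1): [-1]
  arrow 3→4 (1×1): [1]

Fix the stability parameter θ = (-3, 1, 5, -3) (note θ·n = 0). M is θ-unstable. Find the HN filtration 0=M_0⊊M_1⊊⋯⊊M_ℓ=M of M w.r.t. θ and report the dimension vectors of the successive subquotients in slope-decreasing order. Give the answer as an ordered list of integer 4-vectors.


Barcode: M ≅ I[1,4]. HN layers by μ_θ (2 steps, strictly decreasing):
  μ^(1)=1; μ^(2)=-3

((0, 1, 1, 1); (1, 0, 0, 0))


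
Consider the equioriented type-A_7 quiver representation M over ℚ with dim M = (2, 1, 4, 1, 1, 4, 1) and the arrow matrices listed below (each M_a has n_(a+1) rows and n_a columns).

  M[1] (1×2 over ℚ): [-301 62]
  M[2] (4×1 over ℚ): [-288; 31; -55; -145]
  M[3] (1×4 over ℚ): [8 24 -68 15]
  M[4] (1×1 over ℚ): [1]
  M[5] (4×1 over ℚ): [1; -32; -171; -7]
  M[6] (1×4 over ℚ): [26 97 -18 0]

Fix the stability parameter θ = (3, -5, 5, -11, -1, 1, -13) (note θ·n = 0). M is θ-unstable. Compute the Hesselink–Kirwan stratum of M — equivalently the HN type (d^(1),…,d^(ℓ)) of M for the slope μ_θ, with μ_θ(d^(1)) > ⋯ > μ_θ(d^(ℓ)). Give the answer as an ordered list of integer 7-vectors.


Via rank(M_{q-1}∘⋯∘M_p): M ≅ I[1,1], I[1,6], I[3,3]^3, I[6,6]^2, I[6,7].
μ_θ-semistable layers: μ^(1)=5; μ^(2)=3; μ^(3)=1; μ^(4)=-1; μ^(5)=-2; μ^(6)=-6

((0, 0, 3, 0, 0, 0, 0); (1, 0, 0, 0, 0, 0, 0); (0, 0, 0, 0, 0, 3, 0); (0, 0, 0, 0, 1, 0, 0); (1, 1, 1, 1, 0, 0, 0); (0, 0, 0, 0, 0, 1, 1))


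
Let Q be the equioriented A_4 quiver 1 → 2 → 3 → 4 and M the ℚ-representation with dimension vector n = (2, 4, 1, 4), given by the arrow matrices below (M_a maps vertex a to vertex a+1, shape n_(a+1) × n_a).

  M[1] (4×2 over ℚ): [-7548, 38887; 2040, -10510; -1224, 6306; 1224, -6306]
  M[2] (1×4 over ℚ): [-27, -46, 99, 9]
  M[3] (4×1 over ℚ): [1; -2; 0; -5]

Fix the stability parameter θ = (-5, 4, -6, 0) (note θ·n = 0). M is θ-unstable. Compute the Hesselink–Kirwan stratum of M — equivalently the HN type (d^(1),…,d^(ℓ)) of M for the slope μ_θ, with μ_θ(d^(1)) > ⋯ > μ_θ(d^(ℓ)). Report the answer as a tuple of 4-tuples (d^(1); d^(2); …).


Via rank(M_{q-1}∘⋯∘M_p): M ≅ I[1,1], I[1,4], I[2,2]^3, I[4,4]^3.
μ_θ-semistable layers: μ^(1)=4; μ^(2)=0; μ^(3)=-1; μ^(4)=-5

((0, 3, 0, 0); (0, 0, 0, 4); (0, 1, 1, 0); (2, 0, 0, 0))


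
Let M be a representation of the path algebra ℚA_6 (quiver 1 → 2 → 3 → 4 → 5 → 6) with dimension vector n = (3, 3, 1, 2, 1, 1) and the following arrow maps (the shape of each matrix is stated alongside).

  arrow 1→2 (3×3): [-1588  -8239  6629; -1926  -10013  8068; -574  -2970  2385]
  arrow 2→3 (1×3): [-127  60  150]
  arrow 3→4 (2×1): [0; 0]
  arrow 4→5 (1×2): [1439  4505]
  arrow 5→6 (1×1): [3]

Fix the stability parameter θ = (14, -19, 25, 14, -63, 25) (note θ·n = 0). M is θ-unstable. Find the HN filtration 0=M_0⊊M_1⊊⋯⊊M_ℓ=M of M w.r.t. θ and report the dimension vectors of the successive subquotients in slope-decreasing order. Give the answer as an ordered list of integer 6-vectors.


Barcode: M ≅ I[1,1], I[1,2], I[1,3], I[2,2], I[4,4], I[4,6]. HN layers by μ_θ (5 steps, strictly decreasing):
  μ^(1)=25; μ^(2)=14; μ^(3)=-5/2; μ^(4)=-19; μ^(5)=-49/2

((0, 0, 1, 0, 0, 1); (1, 0, 0, 1, 0, 0); (2, 2, 0, 0, 0, 0); (0, 1, 0, 0, 0, 0); (0, 0, 0, 1, 1, 0))


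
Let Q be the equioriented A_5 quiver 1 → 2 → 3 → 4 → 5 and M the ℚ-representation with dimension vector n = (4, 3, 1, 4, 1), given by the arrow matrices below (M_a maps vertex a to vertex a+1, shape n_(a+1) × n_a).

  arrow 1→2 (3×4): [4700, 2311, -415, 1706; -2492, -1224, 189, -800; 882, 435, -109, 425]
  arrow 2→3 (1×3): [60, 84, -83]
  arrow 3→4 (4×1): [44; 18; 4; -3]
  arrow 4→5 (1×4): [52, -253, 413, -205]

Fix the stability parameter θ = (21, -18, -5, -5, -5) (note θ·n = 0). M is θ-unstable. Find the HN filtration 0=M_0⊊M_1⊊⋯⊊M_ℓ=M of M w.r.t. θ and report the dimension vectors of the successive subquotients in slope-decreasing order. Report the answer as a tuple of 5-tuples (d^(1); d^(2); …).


Via rank(M_{q-1}∘⋯∘M_p): M ≅ I[1,1], I[1,2]^2, I[1,5], I[4,4]^3.
μ_θ-semistable layers: μ^(1)=21; μ^(2)=3/2; μ^(3)=-12/5; μ^(4)=-5

((1, 0, 0, 0, 0); (2, 2, 0, 0, 0); (1, 1, 1, 1, 1); (0, 0, 0, 3, 0))


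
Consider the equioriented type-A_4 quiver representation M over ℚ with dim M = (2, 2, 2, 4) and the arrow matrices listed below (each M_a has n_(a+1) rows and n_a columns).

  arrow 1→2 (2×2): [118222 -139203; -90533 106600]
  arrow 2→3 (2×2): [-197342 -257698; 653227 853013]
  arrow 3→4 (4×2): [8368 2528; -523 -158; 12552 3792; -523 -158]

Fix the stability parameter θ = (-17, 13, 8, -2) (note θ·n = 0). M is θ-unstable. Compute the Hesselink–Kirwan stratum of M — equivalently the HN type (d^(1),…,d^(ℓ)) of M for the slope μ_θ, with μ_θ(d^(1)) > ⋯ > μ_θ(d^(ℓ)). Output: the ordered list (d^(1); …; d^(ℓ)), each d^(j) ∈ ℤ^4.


Interval decomposition of M: I[1,2], I[1,3], I[3,4], I[4,4]^3.
HN type (ℓ=5): μ^(1)=13; μ^(2)=21/2; μ^(3)=3; μ^(4)=-2; μ^(5)=-17

((0, 1, 0, 0); (0, 1, 1, 0); (0, 0, 1, 1); (0, 0, 0, 3); (2, 0, 0, 0))


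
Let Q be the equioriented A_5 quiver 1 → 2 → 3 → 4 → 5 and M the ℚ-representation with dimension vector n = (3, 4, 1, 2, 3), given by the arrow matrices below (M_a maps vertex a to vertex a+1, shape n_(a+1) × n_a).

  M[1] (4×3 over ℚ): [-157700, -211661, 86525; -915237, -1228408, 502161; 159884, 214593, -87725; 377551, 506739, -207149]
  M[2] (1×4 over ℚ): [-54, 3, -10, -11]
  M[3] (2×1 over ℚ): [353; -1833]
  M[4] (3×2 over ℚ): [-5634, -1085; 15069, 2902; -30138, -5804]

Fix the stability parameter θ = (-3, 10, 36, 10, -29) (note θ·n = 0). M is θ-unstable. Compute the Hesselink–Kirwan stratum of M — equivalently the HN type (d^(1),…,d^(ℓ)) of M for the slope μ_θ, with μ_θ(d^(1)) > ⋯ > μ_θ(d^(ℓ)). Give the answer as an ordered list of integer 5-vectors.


Via rank(M_{q-1}∘⋯∘M_p): M ≅ I[1,2]^2, I[1,5], I[2,2], I[4,5], I[5,5].
μ_θ-semistable layers: μ^(1)=10; μ^(2)=27/4; μ^(3)=-3; μ^(4)=-19/2; μ^(5)=-29

((0, 3, 0, 0, 0); (0, 1, 1, 1, 1); (3, 0, 0, 0, 0); (0, 0, 0, 1, 1); (0, 0, 0, 0, 1))


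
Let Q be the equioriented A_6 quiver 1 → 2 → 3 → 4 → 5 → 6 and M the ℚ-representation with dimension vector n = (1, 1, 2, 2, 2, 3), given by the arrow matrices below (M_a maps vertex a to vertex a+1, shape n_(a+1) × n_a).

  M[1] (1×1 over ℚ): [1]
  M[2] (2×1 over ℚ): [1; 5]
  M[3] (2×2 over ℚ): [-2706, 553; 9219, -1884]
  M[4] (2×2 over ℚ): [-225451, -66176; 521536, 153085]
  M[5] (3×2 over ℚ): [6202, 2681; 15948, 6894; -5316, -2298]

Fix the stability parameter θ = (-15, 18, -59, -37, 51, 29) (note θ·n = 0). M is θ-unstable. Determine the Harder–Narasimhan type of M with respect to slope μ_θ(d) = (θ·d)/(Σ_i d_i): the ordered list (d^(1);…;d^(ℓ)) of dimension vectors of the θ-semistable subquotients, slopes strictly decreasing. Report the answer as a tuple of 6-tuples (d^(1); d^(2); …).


Interval decomposition of M: I[1,6], I[3,5], I[6,6]^2.
HN type (ℓ=6): μ^(1)=51; μ^(2)=40; μ^(3)=29; μ^(4)=-93/4; μ^(5)=-37; μ^(6)=-59

((0, 0, 0, 0, 1, 0); (0, 0, 0, 0, 1, 1); (0, 0, 0, 0, 0, 2); (1, 1, 1, 1, 0, 0); (0, 0, 0, 1, 0, 0); (0, 0, 1, 0, 0, 0))


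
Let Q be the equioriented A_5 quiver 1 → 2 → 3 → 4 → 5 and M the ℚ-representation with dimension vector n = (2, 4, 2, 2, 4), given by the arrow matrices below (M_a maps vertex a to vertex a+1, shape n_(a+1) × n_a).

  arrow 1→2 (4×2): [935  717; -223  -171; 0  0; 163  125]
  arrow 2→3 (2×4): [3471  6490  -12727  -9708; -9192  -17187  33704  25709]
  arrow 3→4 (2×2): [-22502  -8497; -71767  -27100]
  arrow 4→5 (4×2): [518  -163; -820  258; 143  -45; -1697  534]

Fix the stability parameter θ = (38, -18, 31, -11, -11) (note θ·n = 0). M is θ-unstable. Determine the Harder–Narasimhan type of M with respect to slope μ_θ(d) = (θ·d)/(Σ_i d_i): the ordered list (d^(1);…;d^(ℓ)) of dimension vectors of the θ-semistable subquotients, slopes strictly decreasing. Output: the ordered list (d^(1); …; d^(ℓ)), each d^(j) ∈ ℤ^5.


Via rank(M_{q-1}∘⋯∘M_p): M ≅ I[1,5]^2, I[2,2]^2, I[5,5]^2.
μ_θ-semistable layers: μ^(1)=29/5; μ^(2)=-11; μ^(3)=-18

((2, 2, 2, 2, 2); (0, 0, 0, 0, 2); (0, 2, 0, 0, 0))


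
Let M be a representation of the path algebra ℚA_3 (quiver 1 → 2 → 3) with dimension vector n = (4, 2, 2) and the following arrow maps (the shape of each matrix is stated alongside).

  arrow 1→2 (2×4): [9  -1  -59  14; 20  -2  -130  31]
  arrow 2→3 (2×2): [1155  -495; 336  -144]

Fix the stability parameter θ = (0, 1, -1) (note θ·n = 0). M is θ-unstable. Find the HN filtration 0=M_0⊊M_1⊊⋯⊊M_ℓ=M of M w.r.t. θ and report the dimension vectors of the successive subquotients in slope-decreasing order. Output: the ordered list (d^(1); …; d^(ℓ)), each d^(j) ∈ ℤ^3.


Via rank(M_{q-1}∘⋯∘M_p): M ≅ I[1,1]^2, I[1,2], I[1,3], I[3,3].
μ_θ-semistable layers: μ^(1)=1; μ^(2)=0; μ^(3)=-1

((0, 1, 0); (4, 1, 1); (0, 0, 1))


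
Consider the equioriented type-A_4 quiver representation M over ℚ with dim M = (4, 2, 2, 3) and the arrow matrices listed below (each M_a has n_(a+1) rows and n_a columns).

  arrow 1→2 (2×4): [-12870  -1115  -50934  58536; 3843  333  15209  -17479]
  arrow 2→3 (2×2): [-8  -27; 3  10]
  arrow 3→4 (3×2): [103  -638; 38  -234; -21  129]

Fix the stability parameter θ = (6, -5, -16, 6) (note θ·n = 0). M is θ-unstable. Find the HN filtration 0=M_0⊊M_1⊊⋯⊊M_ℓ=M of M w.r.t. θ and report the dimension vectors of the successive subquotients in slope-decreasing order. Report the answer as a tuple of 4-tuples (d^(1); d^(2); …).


Barcode: M ≅ I[1,1]^2, I[1,4]^2, I[4,4]. HN layers by μ_θ (2 steps, strictly decreasing):
  μ^(1)=6; μ^(2)=-5

((2, 0, 0, 3); (2, 2, 2, 0))


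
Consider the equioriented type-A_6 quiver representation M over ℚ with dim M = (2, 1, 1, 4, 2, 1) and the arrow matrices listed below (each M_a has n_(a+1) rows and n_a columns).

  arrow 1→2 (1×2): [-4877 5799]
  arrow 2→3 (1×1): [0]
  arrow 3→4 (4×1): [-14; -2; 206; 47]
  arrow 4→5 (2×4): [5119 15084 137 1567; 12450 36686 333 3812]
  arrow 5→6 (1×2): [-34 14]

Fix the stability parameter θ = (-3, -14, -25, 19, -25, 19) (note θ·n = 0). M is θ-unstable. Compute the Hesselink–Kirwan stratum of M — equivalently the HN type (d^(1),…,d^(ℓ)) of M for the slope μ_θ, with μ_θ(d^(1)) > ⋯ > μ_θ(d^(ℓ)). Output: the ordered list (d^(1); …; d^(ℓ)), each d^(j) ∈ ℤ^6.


Interval decomposition of M: I[1,1], I[1,2], I[3,6], I[4,4]^2, I[4,5].
HN type (ℓ=4): μ^(1)=19; μ^(2)=-3; μ^(3)=-17/2; μ^(4)=-25

((0, 0, 0, 2, 0, 1); (1, 0, 0, 2, 2, 0); (1, 1, 0, 0, 0, 0); (0, 0, 1, 0, 0, 0))


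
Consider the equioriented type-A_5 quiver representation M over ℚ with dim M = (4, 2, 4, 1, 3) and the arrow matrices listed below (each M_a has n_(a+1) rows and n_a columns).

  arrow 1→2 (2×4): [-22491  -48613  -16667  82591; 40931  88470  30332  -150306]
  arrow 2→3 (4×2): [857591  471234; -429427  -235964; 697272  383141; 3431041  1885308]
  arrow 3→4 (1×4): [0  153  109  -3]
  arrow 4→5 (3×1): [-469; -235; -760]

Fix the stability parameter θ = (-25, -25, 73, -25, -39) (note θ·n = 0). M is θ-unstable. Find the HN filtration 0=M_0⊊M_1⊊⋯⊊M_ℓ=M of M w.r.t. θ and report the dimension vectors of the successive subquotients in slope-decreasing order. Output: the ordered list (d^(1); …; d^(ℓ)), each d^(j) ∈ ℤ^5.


Interval decomposition of M: I[1,1]^2, I[1,3], I[1,5], I[3,3]^2, I[5,5]^2.
HN type (ℓ=4): μ^(1)=73; μ^(2)=3; μ^(3)=-25; μ^(4)=-39

((0, 0, 3, 0, 0); (0, 0, 1, 1, 1); (4, 2, 0, 0, 0); (0, 0, 0, 0, 2))


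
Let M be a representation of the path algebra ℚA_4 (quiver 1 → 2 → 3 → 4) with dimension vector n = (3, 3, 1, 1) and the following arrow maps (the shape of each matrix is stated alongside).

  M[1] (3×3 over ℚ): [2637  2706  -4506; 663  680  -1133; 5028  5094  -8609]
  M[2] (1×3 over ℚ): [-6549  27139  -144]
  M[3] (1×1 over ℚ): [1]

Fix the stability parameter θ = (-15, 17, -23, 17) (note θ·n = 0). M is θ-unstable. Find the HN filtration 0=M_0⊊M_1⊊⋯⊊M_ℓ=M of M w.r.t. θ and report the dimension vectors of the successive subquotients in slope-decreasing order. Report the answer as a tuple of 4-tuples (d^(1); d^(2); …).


Via rank(M_{q-1}∘⋯∘M_p): M ≅ I[1,1], I[1,2], I[1,4], I[2,2].
μ_θ-semistable layers: μ^(1)=17; μ^(2)=-3; μ^(3)=-15

((0, 2, 0, 1); (0, 1, 1, 0); (3, 0, 0, 0))


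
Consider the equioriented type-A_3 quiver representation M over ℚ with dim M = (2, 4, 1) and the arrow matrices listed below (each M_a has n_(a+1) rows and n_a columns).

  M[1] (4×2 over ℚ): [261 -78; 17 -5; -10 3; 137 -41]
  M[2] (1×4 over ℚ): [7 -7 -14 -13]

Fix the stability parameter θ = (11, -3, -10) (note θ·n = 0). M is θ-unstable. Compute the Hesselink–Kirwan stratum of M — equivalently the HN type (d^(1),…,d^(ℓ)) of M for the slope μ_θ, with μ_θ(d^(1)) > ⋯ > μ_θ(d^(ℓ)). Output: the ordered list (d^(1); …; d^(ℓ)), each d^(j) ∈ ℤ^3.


Via rank(M_{q-1}∘⋯∘M_p): M ≅ I[1,2], I[1,3], I[2,2]^2.
μ_θ-semistable layers: μ^(1)=4; μ^(2)=-2/3; μ^(3)=-3

((1, 1, 0); (1, 1, 1); (0, 2, 0))


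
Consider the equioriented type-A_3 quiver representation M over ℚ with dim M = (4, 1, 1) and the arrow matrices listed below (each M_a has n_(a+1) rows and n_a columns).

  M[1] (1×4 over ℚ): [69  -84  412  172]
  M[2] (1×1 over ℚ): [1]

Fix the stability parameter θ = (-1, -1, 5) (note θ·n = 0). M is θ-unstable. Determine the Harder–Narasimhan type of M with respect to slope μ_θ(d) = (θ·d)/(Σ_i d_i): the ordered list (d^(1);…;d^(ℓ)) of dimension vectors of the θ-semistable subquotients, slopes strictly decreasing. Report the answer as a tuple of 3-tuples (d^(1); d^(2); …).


Barcode: M ≅ I[1,1]^3, I[1,3]. HN layers by μ_θ (2 steps, strictly decreasing):
  μ^(1)=5; μ^(2)=-1

((0, 0, 1); (4, 1, 0))


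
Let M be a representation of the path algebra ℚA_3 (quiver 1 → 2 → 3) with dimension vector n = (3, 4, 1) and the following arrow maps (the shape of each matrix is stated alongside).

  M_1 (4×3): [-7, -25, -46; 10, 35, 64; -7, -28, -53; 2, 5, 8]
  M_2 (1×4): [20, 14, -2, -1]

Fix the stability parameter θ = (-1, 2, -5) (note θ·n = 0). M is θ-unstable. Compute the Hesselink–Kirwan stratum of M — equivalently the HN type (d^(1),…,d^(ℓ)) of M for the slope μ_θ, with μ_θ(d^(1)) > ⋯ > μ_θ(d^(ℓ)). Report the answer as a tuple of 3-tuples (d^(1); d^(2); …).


Barcode: M ≅ I[1,2]^2, I[1,3], I[2,2]. HN layers by μ_θ (3 steps, strictly decreasing):
  μ^(1)=2; μ^(2)=-1; μ^(3)=-4/3

((0, 3, 0); (2, 0, 0); (1, 1, 1))


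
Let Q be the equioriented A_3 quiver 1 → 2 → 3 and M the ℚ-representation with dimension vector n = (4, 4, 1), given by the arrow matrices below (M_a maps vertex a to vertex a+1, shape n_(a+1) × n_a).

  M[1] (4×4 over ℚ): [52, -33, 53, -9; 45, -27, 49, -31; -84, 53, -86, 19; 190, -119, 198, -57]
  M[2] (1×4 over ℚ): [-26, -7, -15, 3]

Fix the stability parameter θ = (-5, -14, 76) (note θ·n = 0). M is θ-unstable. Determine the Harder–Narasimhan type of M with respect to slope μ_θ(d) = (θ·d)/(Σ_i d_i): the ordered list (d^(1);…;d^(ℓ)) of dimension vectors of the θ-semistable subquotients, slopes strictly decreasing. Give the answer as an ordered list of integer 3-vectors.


Via rank(M_{q-1}∘⋯∘M_p): M ≅ I[1,1], I[1,2]^2, I[1,3], I[2,2].
μ_θ-semistable layers: μ^(1)=76; μ^(2)=-5; μ^(3)=-19/2; μ^(4)=-14

((0, 0, 1); (1, 0, 0); (3, 3, 0); (0, 1, 0))


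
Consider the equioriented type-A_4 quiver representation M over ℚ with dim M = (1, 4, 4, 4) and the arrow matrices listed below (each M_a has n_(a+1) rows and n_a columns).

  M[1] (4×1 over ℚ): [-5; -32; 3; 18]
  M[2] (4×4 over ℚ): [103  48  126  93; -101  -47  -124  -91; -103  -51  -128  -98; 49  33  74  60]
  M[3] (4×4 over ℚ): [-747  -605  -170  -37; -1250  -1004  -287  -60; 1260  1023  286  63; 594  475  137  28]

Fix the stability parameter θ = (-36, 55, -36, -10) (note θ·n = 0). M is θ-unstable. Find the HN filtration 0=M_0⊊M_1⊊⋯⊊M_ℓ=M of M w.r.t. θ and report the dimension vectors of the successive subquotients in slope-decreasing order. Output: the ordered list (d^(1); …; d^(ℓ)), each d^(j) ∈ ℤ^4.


Via rank(M_{q-1}∘⋯∘M_p): M ≅ I[1,4], I[2,4]^3.
μ_θ-semistable layers: μ^(1)=3; μ^(2)=-36

((0, 4, 4, 4); (1, 0, 0, 0))


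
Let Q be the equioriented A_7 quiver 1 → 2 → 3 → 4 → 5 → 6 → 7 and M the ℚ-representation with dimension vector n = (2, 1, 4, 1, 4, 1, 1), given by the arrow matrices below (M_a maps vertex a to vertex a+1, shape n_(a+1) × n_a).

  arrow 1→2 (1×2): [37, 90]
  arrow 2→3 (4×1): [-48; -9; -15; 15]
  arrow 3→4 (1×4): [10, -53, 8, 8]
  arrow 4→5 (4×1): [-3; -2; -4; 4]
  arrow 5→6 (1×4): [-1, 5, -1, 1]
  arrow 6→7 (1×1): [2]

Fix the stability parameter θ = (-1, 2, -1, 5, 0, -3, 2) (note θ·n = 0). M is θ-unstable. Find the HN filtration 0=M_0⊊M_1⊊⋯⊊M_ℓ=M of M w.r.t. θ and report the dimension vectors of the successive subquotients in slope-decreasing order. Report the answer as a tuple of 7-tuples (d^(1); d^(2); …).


Barcode: M ≅ I[1,1], I[1,7], I[3,3]^3, I[5,5]^3. HN layers by μ_θ (5 steps, strictly decreasing):
  μ^(1)=2; μ^(2)=2/3; μ^(3)=1/2; μ^(4)=0; μ^(5)=-1

((0, 0, 0, 0, 0, 0, 1); (0, 0, 0, 1, 1, 1, 0); (0, 1, 1, 0, 0, 0, 0); (0, 0, 0, 0, 3, 0, 0); (2, 0, 3, 0, 0, 0, 0))


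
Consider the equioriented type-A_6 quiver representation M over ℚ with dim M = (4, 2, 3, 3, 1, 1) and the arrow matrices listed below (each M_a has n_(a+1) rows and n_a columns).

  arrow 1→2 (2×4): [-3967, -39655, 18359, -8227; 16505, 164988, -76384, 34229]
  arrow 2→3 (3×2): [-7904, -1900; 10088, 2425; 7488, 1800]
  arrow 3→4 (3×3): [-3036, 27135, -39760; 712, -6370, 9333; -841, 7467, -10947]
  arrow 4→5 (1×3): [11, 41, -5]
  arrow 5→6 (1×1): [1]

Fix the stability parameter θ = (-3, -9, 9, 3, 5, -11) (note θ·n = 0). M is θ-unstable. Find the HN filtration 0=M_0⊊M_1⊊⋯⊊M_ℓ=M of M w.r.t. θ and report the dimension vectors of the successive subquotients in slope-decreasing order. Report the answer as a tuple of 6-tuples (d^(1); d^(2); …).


Interval decomposition of M: I[1,1]^2, I[1,2], I[1,4], I[3,4], I[3,6].
HN type (ℓ=4): μ^(1)=6; μ^(2)=3/2; μ^(3)=-3; μ^(4)=-6

((0, 0, 2, 2, 0, 0); (0, 0, 1, 1, 1, 1); (2, 0, 0, 0, 0, 0); (2, 2, 0, 0, 0, 0))


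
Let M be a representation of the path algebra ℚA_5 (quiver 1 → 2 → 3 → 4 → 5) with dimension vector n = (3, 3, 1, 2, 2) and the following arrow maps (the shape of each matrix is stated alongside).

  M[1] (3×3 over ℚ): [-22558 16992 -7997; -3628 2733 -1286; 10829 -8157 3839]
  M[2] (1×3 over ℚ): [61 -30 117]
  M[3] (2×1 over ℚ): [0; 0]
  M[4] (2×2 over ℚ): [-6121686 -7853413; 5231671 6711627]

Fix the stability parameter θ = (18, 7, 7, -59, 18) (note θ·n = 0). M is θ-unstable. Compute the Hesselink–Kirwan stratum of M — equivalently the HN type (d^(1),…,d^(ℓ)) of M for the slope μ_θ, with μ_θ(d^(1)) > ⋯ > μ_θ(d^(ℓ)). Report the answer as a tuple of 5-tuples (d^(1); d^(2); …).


Via rank(M_{q-1}∘⋯∘M_p): M ≅ I[1,2]^2, I[1,3], I[4,5]^2.
μ_θ-semistable layers: μ^(1)=18; μ^(2)=25/2; μ^(3)=32/3; μ^(4)=-59

((0, 0, 0, 0, 2); (2, 2, 0, 0, 0); (1, 1, 1, 0, 0); (0, 0, 0, 2, 0))


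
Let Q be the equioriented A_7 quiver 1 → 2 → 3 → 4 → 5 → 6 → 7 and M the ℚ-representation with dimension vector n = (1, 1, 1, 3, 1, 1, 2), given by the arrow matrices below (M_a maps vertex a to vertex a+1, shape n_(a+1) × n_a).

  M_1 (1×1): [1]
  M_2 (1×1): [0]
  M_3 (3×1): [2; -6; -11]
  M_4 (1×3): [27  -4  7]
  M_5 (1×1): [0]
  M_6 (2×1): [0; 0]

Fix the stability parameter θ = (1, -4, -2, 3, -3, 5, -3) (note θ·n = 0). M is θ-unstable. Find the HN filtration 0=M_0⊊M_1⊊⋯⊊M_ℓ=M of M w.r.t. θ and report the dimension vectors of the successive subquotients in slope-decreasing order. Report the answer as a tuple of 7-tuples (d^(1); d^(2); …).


Via rank(M_{q-1}∘⋯∘M_p): M ≅ I[1,2], I[3,5], I[4,4]^2, I[6,6], I[7,7]^2.
μ_θ-semistable layers: μ^(1)=5; μ^(2)=3; μ^(3)=0; μ^(4)=-3/2; μ^(5)=-2; μ^(6)=-3

((0, 0, 0, 0, 0, 1, 0); (0, 0, 0, 2, 0, 0, 0); (0, 0, 0, 1, 1, 0, 0); (1, 1, 0, 0, 0, 0, 0); (0, 0, 1, 0, 0, 0, 0); (0, 0, 0, 0, 0, 0, 2))


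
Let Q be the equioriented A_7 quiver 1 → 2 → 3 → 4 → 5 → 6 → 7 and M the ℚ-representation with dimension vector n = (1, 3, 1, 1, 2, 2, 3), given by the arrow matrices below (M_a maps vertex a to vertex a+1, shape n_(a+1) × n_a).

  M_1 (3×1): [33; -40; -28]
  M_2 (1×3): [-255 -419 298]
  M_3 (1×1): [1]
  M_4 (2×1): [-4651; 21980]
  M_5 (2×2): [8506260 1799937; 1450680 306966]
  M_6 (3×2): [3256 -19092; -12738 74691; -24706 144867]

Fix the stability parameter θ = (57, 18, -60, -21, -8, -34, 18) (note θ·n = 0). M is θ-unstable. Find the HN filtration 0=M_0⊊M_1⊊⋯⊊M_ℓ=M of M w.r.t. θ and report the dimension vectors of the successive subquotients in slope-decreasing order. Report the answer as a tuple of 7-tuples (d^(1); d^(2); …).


Interval decomposition of M: I[1,5], I[2,2]^2, I[5,6], I[6,7], I[7,7]^2.
HN type (ℓ=4): μ^(1)=18; μ^(2)=-14/5; μ^(3)=-21; μ^(4)=-34

((0, 2, 0, 0, 0, 0, 3); (1, 1, 1, 1, 1, 0, 0); (0, 0, 0, 0, 1, 1, 0); (0, 0, 0, 0, 0, 1, 0))


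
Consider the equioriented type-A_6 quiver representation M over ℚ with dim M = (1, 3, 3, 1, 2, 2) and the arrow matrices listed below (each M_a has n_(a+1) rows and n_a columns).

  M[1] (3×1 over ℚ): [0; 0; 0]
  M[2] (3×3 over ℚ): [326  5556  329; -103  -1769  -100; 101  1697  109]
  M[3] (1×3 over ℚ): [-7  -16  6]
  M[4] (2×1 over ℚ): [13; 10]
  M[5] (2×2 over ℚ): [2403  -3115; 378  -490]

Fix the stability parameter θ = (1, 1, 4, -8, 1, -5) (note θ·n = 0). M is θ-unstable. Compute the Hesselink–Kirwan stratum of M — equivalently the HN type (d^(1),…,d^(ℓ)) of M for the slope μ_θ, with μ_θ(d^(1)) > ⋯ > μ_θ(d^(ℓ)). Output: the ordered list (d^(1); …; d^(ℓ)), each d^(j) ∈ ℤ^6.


Barcode: M ≅ I[1,1], I[2,3]^2, I[2,6], I[5,5], I[6,6]. HN layers by μ_θ (4 steps, strictly decreasing):
  μ^(1)=4; μ^(2)=1; μ^(3)=-7/5; μ^(4)=-5

((0, 0, 2, 0, 0, 0); (1, 2, 0, 0, 1, 0); (0, 1, 1, 1, 1, 1); (0, 0, 0, 0, 0, 1))


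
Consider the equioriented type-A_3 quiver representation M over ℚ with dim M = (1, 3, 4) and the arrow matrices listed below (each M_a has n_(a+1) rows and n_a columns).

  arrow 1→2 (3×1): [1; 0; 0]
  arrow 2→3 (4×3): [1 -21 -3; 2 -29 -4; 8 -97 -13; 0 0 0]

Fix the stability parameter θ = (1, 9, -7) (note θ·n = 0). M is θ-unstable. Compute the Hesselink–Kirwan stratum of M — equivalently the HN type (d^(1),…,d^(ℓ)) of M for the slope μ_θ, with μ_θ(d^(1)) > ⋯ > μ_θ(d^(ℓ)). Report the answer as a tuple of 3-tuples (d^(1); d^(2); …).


Barcode: M ≅ I[1,3], I[2,3]^2, I[3,3]. HN layers by μ_θ (2 steps, strictly decreasing):
  μ^(1)=1; μ^(2)=-7

((1, 3, 3); (0, 0, 1))


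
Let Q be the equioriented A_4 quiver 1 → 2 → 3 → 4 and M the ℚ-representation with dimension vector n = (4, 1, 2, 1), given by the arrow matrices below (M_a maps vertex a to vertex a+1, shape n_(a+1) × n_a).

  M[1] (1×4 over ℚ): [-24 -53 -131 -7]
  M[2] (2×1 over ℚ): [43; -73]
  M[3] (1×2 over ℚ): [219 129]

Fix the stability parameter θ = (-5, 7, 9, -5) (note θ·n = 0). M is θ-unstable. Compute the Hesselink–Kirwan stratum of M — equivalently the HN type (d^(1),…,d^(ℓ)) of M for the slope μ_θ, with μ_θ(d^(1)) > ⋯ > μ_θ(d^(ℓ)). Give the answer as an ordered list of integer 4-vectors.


Via rank(M_{q-1}∘⋯∘M_p): M ≅ I[1,1]^3, I[1,3], I[3,4].
μ_θ-semistable layers: μ^(1)=9; μ^(2)=7; μ^(3)=2; μ^(4)=-5

((0, 0, 1, 0); (0, 1, 0, 0); (0, 0, 1, 1); (4, 0, 0, 0))


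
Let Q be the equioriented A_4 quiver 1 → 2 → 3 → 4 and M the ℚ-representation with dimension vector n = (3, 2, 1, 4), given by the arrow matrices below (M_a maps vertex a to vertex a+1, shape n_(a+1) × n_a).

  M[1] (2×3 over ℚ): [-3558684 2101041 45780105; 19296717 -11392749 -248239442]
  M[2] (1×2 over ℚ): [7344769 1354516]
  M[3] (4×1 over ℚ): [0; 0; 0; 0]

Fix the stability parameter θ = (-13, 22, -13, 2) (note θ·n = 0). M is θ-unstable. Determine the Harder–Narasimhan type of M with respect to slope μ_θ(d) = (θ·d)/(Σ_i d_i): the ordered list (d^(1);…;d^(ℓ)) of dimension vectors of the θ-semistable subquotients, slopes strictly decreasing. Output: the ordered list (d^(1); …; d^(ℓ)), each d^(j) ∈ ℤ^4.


Barcode: M ≅ I[1,1], I[1,2], I[1,3], I[4,4]^4. HN layers by μ_θ (4 steps, strictly decreasing):
  μ^(1)=22; μ^(2)=9/2; μ^(3)=2; μ^(4)=-13

((0, 1, 0, 0); (0, 1, 1, 0); (0, 0, 0, 4); (3, 0, 0, 0))


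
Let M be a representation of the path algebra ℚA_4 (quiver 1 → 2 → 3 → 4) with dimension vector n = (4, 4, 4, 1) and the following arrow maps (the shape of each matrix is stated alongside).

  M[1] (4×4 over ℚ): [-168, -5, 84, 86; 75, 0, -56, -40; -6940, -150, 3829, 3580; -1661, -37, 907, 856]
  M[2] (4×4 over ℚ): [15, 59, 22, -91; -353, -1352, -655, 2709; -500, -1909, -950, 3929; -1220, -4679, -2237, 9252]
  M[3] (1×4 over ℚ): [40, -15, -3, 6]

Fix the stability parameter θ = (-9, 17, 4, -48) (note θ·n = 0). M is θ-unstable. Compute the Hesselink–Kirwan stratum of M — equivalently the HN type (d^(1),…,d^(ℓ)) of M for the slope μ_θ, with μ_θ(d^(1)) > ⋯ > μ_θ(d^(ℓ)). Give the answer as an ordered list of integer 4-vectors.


Barcode: M ≅ I[1,3]^3, I[1,4]. HN layers by μ_θ (2 steps, strictly decreasing):
  μ^(1)=21/2; μ^(2)=-9

((0, 3, 3, 0); (4, 1, 1, 1))


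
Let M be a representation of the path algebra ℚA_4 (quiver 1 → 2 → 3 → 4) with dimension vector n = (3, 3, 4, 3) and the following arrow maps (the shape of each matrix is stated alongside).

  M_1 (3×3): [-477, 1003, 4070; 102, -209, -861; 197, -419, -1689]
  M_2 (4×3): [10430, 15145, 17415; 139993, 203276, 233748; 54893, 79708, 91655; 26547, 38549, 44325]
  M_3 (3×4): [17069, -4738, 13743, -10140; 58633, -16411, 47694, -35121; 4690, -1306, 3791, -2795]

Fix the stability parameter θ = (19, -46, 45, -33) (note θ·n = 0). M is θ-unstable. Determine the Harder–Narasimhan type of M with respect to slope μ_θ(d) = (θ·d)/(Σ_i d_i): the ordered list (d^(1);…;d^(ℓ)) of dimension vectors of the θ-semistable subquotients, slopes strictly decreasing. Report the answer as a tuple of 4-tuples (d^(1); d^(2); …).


Via rank(M_{q-1}∘⋯∘M_p): M ≅ I[1,3], I[1,4]^2, I[3,4].
μ_θ-semistable layers: μ^(1)=45; μ^(2)=6; μ^(3)=-27/2

((0, 0, 1, 0); (0, 0, 3, 3); (3, 3, 0, 0))


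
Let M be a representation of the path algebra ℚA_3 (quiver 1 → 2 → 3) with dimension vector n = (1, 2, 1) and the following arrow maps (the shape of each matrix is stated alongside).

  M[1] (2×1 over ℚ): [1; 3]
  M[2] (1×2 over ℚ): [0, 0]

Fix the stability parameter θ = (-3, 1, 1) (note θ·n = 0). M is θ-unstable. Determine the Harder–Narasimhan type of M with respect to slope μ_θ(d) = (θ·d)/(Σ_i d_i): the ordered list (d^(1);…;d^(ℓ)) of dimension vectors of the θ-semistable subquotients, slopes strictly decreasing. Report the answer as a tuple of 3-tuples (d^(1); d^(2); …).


Via rank(M_{q-1}∘⋯∘M_p): M ≅ I[1,2], I[2,2], I[3,3].
μ_θ-semistable layers: μ^(1)=1; μ^(2)=-3

((0, 2, 1); (1, 0, 0))


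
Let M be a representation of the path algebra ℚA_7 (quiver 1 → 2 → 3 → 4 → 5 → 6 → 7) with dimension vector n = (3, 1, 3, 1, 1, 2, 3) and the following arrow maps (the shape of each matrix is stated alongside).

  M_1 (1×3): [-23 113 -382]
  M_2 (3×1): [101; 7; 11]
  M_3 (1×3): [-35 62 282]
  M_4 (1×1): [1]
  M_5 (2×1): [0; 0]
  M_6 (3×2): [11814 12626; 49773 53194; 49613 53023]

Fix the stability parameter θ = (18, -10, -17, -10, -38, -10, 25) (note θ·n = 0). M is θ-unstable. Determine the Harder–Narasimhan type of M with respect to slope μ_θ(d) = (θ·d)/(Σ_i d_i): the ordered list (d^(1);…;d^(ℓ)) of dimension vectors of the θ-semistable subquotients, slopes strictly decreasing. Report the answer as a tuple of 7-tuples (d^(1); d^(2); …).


Barcode: M ≅ I[1,1]^2, I[1,5], I[3,3]^2, I[6,7]^2, I[7,7]. HN layers by μ_θ (5 steps, strictly decreasing):
  μ^(1)=25; μ^(2)=18; μ^(3)=-10; μ^(4)=-57/5; μ^(5)=-17

((0, 0, 0, 0, 0, 0, 3); (2, 0, 0, 0, 0, 0, 0); (0, 0, 0, 0, 0, 2, 0); (1, 1, 1, 1, 1, 0, 0); (0, 0, 2, 0, 0, 0, 0))


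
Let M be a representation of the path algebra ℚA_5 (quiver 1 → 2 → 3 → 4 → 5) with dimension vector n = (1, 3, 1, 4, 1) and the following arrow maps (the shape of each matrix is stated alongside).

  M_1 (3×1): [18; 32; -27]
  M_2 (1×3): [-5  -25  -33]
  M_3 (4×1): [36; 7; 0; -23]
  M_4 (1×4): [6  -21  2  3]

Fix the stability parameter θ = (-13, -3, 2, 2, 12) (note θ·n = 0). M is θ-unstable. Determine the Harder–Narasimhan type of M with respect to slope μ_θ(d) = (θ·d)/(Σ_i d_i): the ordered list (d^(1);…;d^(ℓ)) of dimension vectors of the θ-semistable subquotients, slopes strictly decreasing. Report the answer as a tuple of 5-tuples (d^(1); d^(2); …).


Barcode: M ≅ I[1,4], I[2,2]^2, I[4,4]^2, I[4,5]. HN layers by μ_θ (4 steps, strictly decreasing):
  μ^(1)=12; μ^(2)=2; μ^(3)=-3; μ^(4)=-13

((0, 0, 0, 0, 1); (0, 0, 1, 4, 0); (0, 3, 0, 0, 0); (1, 0, 0, 0, 0))


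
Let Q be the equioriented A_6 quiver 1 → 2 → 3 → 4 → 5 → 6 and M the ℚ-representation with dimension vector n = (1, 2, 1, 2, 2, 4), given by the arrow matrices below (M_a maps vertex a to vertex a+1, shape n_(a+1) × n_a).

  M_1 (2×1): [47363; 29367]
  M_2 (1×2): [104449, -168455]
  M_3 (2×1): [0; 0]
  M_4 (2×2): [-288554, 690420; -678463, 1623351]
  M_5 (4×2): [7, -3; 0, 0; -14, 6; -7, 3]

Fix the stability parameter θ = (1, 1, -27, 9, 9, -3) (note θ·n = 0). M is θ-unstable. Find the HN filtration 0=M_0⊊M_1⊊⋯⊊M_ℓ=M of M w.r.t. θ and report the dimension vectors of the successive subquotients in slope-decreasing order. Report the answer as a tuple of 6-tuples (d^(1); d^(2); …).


Barcode: M ≅ I[1,3], I[2,2], I[4,5], I[4,6], I[6,6]^3. HN layers by μ_θ (5 steps, strictly decreasing):
  μ^(1)=9; μ^(2)=5; μ^(3)=1; μ^(4)=-3; μ^(5)=-25/3

((0, 0, 0, 1, 1, 0); (0, 0, 0, 1, 1, 1); (0, 1, 0, 0, 0, 0); (0, 0, 0, 0, 0, 3); (1, 1, 1, 0, 0, 0))


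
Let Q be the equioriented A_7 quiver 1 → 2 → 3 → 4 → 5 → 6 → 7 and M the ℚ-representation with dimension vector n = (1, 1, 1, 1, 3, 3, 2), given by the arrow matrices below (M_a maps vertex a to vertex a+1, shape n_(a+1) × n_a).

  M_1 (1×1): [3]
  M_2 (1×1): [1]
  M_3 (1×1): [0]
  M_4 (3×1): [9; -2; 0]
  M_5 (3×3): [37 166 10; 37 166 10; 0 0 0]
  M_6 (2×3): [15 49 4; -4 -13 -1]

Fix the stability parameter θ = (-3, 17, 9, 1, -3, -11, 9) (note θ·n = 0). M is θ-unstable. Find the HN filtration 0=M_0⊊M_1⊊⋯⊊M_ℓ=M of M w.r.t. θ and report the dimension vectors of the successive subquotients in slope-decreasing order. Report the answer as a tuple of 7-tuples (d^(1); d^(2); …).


Interval decomposition of M: I[1,3], I[4,7], I[5,5]^2, I[6,6], I[6,7].
HN type (ℓ=5): μ^(1)=13; μ^(2)=9; μ^(3)=-3; μ^(4)=-13/3; μ^(5)=-11

((0, 1, 1, 0, 0, 0, 0); (0, 0, 0, 0, 0, 0, 2); (1, 0, 0, 0, 2, 0, 0); (0, 0, 0, 1, 1, 1, 0); (0, 0, 0, 0, 0, 2, 0))


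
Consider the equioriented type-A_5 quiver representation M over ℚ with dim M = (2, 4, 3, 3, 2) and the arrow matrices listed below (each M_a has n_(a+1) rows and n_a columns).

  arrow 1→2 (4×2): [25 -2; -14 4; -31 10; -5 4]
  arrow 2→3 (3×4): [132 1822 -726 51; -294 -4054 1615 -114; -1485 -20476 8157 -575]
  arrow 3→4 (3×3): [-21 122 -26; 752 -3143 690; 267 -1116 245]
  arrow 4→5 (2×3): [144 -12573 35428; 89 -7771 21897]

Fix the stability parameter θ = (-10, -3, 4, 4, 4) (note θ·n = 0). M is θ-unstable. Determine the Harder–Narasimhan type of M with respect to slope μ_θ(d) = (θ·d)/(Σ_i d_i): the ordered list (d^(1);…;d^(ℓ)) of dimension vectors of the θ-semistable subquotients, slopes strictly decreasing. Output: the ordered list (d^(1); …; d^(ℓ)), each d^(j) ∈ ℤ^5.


Barcode: M ≅ I[1,5]^2, I[2,2], I[2,4]. HN layers by μ_θ (3 steps, strictly decreasing):
  μ^(1)=4; μ^(2)=-3; μ^(3)=-10

((0, 0, 3, 3, 2); (0, 4, 0, 0, 0); (2, 0, 0, 0, 0))


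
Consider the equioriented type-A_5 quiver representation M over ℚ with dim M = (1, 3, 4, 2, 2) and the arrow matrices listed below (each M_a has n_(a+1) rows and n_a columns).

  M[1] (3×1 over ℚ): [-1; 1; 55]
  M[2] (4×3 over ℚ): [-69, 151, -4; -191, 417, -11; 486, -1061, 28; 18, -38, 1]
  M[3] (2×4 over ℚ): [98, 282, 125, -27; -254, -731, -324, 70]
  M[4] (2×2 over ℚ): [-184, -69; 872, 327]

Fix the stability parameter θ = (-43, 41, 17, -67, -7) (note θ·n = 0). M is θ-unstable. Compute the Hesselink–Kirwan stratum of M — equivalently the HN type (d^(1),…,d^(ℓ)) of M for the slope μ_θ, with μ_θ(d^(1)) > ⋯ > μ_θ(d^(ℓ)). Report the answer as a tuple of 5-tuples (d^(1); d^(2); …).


Interval decomposition of M: I[1,5], I[2,3], I[2,4], I[3,3], I[5,5].
HN type (ℓ=6): μ^(1)=29; μ^(2)=17; μ^(3)=-3; μ^(4)=-4; μ^(5)=-7; μ^(6)=-43

((0, 1, 1, 0, 0); (0, 0, 1, 0, 0); (0, 1, 1, 1, 0); (0, 1, 1, 1, 1); (0, 0, 0, 0, 1); (1, 0, 0, 0, 0))
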